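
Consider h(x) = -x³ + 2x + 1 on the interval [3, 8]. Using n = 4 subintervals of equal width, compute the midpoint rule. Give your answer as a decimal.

-933.0078125

Δx = (8 − 3)/4 = 1.25.
Midpoints: 3.625, 4.875, 6.125, 7.375.
h(3.625) = -20165/512, h(4.875) = -53815/512, h(6.125) = -110865/512, h(7.375) = -197315/512.
Sum = Δx · [h(3.625) + h(4.875) + h(6.125) + h(7.375)].
Sum = -933.0078125.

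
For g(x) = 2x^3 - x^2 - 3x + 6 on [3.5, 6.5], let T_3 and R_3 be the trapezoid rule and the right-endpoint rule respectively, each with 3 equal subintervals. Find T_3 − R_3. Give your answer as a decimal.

T_3 = 727.75.
R_3 = 940.
T_3 − R_3 = -212.25.

-212.25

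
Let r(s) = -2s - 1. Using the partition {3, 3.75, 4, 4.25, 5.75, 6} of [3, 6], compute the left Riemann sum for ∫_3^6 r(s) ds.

-27

Subinterval widths: 0.75, 0.25, 0.25, 1.5, 0.25.
Left endpoints: 3, 3.75, 4, 4.25, 5.75.
r(3) = -7, r(3.75) = -8.5, r(4) = -9, r(4.25) = -9.5, r(5.75) = -12.5.
Sum = Σ Δs_i · r(s_i).
Sum = -27.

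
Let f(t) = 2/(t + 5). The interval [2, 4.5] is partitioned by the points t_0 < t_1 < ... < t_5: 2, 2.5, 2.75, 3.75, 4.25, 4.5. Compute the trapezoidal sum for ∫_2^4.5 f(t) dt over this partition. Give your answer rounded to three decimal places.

Subinterval widths: 0.5, 0.25, 1, 0.5, 0.25.
f(2) = 2/7, f(2.5) = 4/15, f(2.75) = 8/31, f(3.75) = 8/35, f(4.25) = 8/37, f(4.5) = 4/19.
On each subinterval the trapezoid contributes (Δt_i/2)·[f(t_{i-1}) + f(t_i)].
Sum ≈ 0.612.

0.612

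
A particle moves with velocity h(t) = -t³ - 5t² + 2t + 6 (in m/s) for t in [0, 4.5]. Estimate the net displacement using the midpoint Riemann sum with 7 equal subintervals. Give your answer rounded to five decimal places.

Δt = (4.5 − 0)/7 = 9/14.
Midpoints: 9/28, 27/28, 45/28, 2.25, 81/28, 99/28, 117/28.
h(9/28) = 133755/21952, h(27/28) = 52305/21952, h(45/28) = -172353/21952, h(2.25) = -26.203125, h(81/28) = -1191261/21952, h(99/28) = -2055495/21952, h(117/28) = -3202905/21952.
Sum = Δt · [h(9/28) + h(27/28) + h(45/28) + ...].
Sum ≈ -205.31967.

-205.31967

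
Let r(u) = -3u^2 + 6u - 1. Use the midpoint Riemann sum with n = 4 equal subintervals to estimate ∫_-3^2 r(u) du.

Δu = (2 − (-3))/4 = 1.25.
Midpoints: -2.375, -1.125, 0.125, 1.375.
r(-2.375) = -32.171875, r(-1.125) = -11.546875, r(0.125) = -0.296875, r(1.375) = 1.578125.
Sum = Δu · [r(-2.375) + r(-1.125) + r(0.125) + r(1.375)].
Sum = -53.046875.

-53.046875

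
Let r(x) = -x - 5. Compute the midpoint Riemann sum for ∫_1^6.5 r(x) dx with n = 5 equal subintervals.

-48.125

Δx = (6.5 − 1)/5 = 1.1.
Midpoints: 1.55, 2.65, 3.75, 4.85, 5.95.
r(1.55) = -6.55, r(2.65) = -7.65, r(3.75) = -8.75, r(4.85) = -9.85, r(5.95) = -10.95.
Sum = Δx · [r(1.55) + r(2.65) + r(3.75) + r(4.85) + r(5.95)].
Sum = -48.125.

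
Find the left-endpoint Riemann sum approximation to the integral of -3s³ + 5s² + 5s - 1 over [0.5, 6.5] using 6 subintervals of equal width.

-517

Δs = (6.5 − 0.5)/6 = 1.
Left endpoints: 0.5, 1.5, 2.5, 3.5, 4.5, 5.5.
f(0.5) = 2.375, f(1.5) = 7.625, f(2.5) = -4.125, f(3.5) = -50.875, f(4.5) = -150.625, f(5.5) = -321.375.
Sum = Δs · [f(0.5) + f(1.5) + f(2.5) + ...].
Sum = -517.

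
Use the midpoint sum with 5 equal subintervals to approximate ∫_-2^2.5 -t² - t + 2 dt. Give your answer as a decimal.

Δt = (2.5 − (-2))/5 = 0.9.
Midpoints: -1.55, -0.65, 0.25, 1.15, 2.05.
f(-1.55) = 1.1475, f(-0.65) = 2.2275, f(0.25) = 1.6875, f(1.15) = -0.4725, f(2.05) = -4.2525.
Sum = Δt · [f(-1.55) + f(-0.65) + f(0.25) + f(1.15) + f(2.05)].
Sum = 0.30375.

0.30375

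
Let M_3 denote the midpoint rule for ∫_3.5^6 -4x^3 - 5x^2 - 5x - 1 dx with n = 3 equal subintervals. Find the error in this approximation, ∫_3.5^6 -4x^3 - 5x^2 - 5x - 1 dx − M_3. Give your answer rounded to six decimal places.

Exact integral: ∫_3.5^6 f(x) dx ≈ -1496.35416667.
M_3 ≈ -1487.38425926.
Error ≈ -1496.35416667 − (-1487.38425926) ≈ -8.969907.

-8.969907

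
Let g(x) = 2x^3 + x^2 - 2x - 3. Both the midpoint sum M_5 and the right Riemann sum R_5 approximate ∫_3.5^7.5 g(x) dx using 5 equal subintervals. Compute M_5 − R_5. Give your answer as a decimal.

M_5 = 1570.08.
R_5 = 1909.44.
M_5 − R_5 = -339.36.

-339.36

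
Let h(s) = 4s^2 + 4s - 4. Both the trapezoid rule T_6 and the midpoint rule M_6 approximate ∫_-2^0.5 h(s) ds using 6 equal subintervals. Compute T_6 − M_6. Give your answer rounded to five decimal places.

0.43403

T_6 ≈ -6.3773148.
M_6 ≈ -6.8113426.
T_6 − M_6 ≈ 0.43403.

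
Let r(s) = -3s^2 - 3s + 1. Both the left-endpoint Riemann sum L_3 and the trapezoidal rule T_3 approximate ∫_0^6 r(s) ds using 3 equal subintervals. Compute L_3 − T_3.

L_3 = -150.
T_3 = -276.
L_3 − T_3 = 126.

126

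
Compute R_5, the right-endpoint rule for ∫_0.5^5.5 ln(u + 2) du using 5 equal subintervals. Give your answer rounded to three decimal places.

Δu = (5.5 − 0.5)/5 = 1.
Right endpoints: 1.5, 2.5, 3.5, 4.5, 5.5.
f(1.5) ≈ 1.253, f(2.5) ≈ 1.504, f(3.5) ≈ 1.705, f(4.5) ≈ 1.872, f(5.5) ≈ 2.015.
Sum = Δu · [f(1.5) + f(2.5) + f(3.5) + f(4.5) + f(5.5)].
Sum ≈ 8.348.

8.348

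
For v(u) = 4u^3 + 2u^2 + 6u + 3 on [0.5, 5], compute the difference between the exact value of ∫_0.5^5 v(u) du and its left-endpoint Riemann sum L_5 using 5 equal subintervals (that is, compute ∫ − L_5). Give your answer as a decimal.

Exact integral: ∫_0.5^5 v(u) du = 795.9375.
L_5 = 558.
Error = 795.9375 − 558 = 237.9375.

237.9375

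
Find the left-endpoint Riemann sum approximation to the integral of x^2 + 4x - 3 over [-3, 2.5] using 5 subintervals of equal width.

Δx = (2.5 − (-3))/5 = 1.1.
Left endpoints: -3, -1.9, -0.8, 0.3, 1.4.
f(-3) = -6, f(-1.9) = -6.99, f(-0.8) = -5.56, f(0.3) = -1.71, f(1.4) = 4.56.
Sum = Δx · [f(-3) + f(-1.9) + f(-0.8) + f(0.3) + f(1.4)].
Sum = -17.27.

-17.27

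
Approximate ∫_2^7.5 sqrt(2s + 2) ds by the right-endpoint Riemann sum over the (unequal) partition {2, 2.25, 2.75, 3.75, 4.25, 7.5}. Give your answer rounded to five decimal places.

20.10917

Subinterval widths: 0.25, 0.5, 1, 0.5, 3.25.
Right endpoints: 2.25, 2.75, 3.75, 4.25, 7.5.
f(2.25) ≈ 2.54951, f(2.75) ≈ 2.73861, f(3.75) ≈ 3.08221, f(4.25) ≈ 3.24037, f(7.5) ≈ 4.12311.
Sum = Σ Δs_i · f(s_i).
Sum ≈ 20.10917.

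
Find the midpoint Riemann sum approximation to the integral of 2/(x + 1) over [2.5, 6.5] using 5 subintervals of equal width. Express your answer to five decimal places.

Δx = (6.5 − 2.5)/5 = 0.8.
Midpoints: 2.9, 3.7, 4.5, 5.3, 6.1.
f(2.9) = 20/39, f(3.7) = 20/47, f(4.5) = 4/11, f(5.3) = 20/63, f(6.1) = 20/71.
Sum = Δx · [f(2.9) + f(3.7) + f(4.5) + f(5.3) + f(6.1)].
Sum ≈ 1.52091.

1.52091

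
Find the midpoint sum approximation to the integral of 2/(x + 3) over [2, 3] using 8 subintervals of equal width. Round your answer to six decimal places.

Δx = (3 − 2)/8 = 0.125.
Midpoints: 2.0625, 2.1875, 2.3125, 2.4375, 2.5625, 2.6875, 2.8125, 2.9375.
f(2.0625) = 32/81, f(2.1875) = 32/83, f(2.3125) = 32/85, f(2.4375) = 32/87, f(2.5625) = 32/89, f(2.6875) = 32/91, f(2.8125) = 32/93, f(2.9375) = 32/95.
Sum = Δx · [f(2.0625) + f(2.1875) + f(2.3125) + ...].
Sum ≈ 0.364627.

0.364627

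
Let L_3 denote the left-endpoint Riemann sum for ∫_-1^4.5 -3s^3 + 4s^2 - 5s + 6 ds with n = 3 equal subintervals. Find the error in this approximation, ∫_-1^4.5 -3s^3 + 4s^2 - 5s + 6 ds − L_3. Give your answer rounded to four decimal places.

Exact integral: ∫_-1^4.5 f(s) ds ≈ -199.088542.
L_3 ≈ -27.321759.
Error ≈ -199.088542 − (-27.321759) ≈ -171.7668.

-171.7668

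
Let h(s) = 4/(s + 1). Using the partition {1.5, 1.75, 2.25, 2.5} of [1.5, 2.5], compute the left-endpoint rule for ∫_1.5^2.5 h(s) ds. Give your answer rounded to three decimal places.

1.435

Subinterval widths: 0.25, 0.5, 0.25.
Left endpoints: 1.5, 1.75, 2.25.
h(1.5) = 1.6, h(1.75) = 16/11, h(2.25) = 16/13.
Sum = Σ Δs_i · h(s_i).
Sum ≈ 1.435.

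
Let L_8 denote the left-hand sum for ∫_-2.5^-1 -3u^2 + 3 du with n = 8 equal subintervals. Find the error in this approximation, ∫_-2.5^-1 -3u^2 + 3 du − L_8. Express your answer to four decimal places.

1.5029

Exact integral: ∫_-2.5^-1 f(u) du = -10.125.
L_8 ≈ -11.627930.
Error ≈ -10.125 − (-11.627930) ≈ 1.5029.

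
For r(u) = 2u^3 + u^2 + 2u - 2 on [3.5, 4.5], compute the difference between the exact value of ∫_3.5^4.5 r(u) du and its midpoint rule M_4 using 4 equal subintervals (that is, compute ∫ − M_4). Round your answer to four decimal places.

Exact integral: ∫_3.5^4.5 r(u) du ≈ 152.083333.
M_4 = 151.953125.
Error ≈ 152.083333 − 151.953125 ≈ 0.1302.

0.1302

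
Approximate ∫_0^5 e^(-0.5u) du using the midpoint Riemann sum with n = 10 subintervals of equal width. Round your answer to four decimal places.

Δu = (5 − 0)/10 = 0.5.
Midpoints: 0.25, 0.75, 1.25, 1.75, 2.25, 2.75, 3.25, 3.75, 4.25, 4.75.
f(0.25) ≈ 0.8825, f(0.75) ≈ 0.6873, f(1.25) ≈ 0.5353, f(1.75) ≈ 0.4169, f(2.25) ≈ 0.3247, f(2.75) ≈ 0.2528, f(3.25) ≈ 0.1969, f(3.75) ≈ 0.1534, f(4.25) ≈ 0.1194, f(4.75) ≈ 0.0930.
Sum = Δu · [f(0.25) + f(0.75) + f(1.25) + ...].
Sum ≈ 1.8311.

1.8311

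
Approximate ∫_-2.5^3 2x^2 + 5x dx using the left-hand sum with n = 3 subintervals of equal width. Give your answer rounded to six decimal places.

11.203704

Δx = (3 − (-2.5))/3 = 11/6.
Left endpoints: -2.5, -2/3, 7/6.
f(-2.5) = 0, f(-2/3) = -22/9, f(7/6) = 77/9.
Sum = Δx · [f(-2.5) + f(-2/3) + f(7/6)].
Sum ≈ 11.203704.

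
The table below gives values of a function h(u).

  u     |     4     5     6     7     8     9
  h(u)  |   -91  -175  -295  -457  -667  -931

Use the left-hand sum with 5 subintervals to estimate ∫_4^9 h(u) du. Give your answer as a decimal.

Δu = 1.
Sum = 1·[(-91) + (-175) + (-295) + (-457) + (-667)] = -1685.

-1685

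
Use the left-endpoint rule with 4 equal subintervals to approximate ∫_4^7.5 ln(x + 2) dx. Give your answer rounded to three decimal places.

Δx = (7.5 − 4)/4 = 0.875.
Left endpoints: 4, 4.875, 5.75, 6.625.
f(4) ≈ 1.792, f(4.875) ≈ 1.928, f(5.75) ≈ 2.048, f(6.625) ≈ 2.155.
Sum = Δx · [f(4) + f(4.875) + f(5.75) + f(6.625)].
Sum ≈ 6.932.

6.932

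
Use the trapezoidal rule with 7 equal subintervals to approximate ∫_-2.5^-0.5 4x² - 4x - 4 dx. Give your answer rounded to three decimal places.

24.776

Δx = (-0.5 − (-2.5))/7 = 2/7.
f(-2.5) = 31, f(-31/14) = 1199/49, f(-27/14) = 911/49, f(-23/14) = 655/49, f(-19/14) = 431/49, f(-15/14) = 239/49, f(-11/14) = 79/49, f(-0.5) = -1.
T_7 = (Δx/2)·[f(x_0) + 2f(x_1) + ... + 2f(x_{6}) + f(x_7)].
Sum ≈ 24.776.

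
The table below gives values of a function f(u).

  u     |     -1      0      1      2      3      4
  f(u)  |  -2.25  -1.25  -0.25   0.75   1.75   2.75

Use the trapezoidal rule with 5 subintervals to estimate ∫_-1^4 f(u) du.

1.25

Δu = 1.
T_5 = (1/2)·[(-2.25) + 2·(-1.25) + 2·(-0.25) + 2·0.75 + 2·1.75 + 2.75] = 1.25.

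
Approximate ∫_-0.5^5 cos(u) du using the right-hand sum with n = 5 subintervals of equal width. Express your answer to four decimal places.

-0.7568

Δu = (5 − (-0.5))/5 = 1.1.
Right endpoints: 0.6, 1.7, 2.8, 3.9, 5.
f(0.6) ≈ 0.8253, f(1.7) ≈ -0.1288, f(2.8) ≈ -0.9422, f(3.9) ≈ -0.7259, f(5) ≈ 0.2837.
Sum = Δu · [f(0.6) + f(1.7) + f(2.8) + f(3.9) + f(5)].
Sum ≈ -0.7568.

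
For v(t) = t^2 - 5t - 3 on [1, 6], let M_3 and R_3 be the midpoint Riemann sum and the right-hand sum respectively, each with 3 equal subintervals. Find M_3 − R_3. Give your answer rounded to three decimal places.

-11.806

M_3 ≈ -31.99074.
R_3 ≈ -20.18519.
M_3 − R_3 ≈ -11.806.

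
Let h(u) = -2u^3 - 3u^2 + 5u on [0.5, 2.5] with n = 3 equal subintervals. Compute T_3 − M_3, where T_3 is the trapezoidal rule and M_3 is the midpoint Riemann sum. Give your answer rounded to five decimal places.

T_3 ≈ -21.7777778.
M_3 ≈ -19.1111111.
T_3 − M_3 ≈ -2.66667.

-2.66667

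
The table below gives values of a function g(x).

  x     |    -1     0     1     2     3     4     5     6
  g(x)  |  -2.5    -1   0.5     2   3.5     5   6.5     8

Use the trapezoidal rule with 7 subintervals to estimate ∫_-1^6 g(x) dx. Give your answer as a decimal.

Δx = 1.
T_7 = (1/2)·[(-2.5) + 2·(-1) + 2·0.5 + 2·2 + 2·3.5 + 2·5 + 2·6.5 + 8] = 19.25.

19.25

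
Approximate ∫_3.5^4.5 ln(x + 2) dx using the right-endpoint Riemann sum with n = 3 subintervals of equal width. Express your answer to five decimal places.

1.81818

Δx = (4.5 − 3.5)/3 = 1/3.
Right endpoints: 23/6, 25/6, 4.5.
f(23/6) ≈ 1.76359, f(25/6) ≈ 1.81916, f(4.5) ≈ 1.87180.
Sum = Δx · [f(23/6) + f(25/6) + f(4.5)].
Sum ≈ 1.81818.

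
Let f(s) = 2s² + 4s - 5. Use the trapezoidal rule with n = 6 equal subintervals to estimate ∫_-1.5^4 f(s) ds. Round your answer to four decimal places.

46.4572

Δs = (4 − (-1.5))/6 = 11/12.
f(-1.5) = -6.5, f(-7/12) = -479/72, f(1/3) = -31/9, f(1.25) = 3.125, f(13/6) = 235/18, f(37/12) = 1897/72, f(4) = 43.
T_6 = (Δs/2)·[f(s_0) + 2f(s_1) + ... + 2f(s_{5}) + f(s_6)].
Sum ≈ 46.4572.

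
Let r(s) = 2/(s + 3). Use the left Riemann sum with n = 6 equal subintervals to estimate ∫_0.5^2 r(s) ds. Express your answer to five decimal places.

Δs = (2 − 0.5)/6 = 0.25.
Left endpoints: 0.5, 0.75, 1, 1.25, 1.5, 1.75.
r(0.5) = 4/7, r(0.75) = 8/15, r(1) = 0.5, r(1.25) = 8/17, r(1.5) = 4/9, r(1.75) = 8/19.
Sum = Δs · [r(0.5) + r(0.75) + r(1) + ...].
Sum ≈ 0.73521.

0.73521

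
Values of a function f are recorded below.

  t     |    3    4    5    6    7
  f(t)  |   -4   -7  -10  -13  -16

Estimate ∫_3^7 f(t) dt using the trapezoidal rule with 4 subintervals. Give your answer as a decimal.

-40

Δt = 1.
T_4 = (1/2)·[(-4) + 2·(-7) + 2·(-10) + 2·(-13) + (-16)] = -40.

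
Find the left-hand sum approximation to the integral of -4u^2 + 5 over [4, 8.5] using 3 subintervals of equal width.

-549

Δu = (8.5 − 4)/3 = 1.5.
Left endpoints: 4, 5.5, 7.
f(4) = -59, f(5.5) = -116, f(7) = -191.
Sum = Δu · [f(4) + f(5.5) + f(7)].
Sum = -549.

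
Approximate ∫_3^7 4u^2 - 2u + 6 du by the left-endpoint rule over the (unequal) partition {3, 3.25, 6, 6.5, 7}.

Subinterval widths: 0.25, 2.75, 0.5, 0.5.
Left endpoints: 3, 3.25, 6, 6.5.
f(3) = 36, f(3.25) = 41.75, f(6) = 138, f(6.5) = 162.
Sum = Σ Δu_i · f(u_i).
Sum = 273.8125.

273.8125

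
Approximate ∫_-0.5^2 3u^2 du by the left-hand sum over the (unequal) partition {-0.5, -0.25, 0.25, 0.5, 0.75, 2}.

2.625

Subinterval widths: 0.25, 0.5, 0.25, 0.25, 1.25.
Left endpoints: -0.5, -0.25, 0.25, 0.5, 0.75.
f(-0.5) = 0.75, f(-0.25) = 0.1875, f(0.25) = 0.1875, f(0.5) = 0.75, f(0.75) = 1.6875.
Sum = Σ Δu_i · f(u_i).
Sum = 2.625.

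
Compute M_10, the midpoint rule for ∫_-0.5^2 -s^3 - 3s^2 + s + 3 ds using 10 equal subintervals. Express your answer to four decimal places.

-2.6660

Δs = (2 − (-0.5))/10 = 0.25.
Midpoints: -0.375, -0.125, 0.125, 0.375, 0.625, 0.875, 1.125, 1.375, 1.625, 1.875.
f(-0.375) = 1155/512, f(-0.125) = 1449/512, f(0.125) = 1575/512, f(0.375) = 1485/512, f(0.625) = 1131/512, f(0.875) = 465/512, f(1.125) = -561/512, f(1.375) = -1995/512, f(1.625) = -3885/512, f(1.875) = -6279/512.
Sum = Δs · [f(-0.375) + f(-0.125) + f(0.125) + ...].
Sum ≈ -2.6660.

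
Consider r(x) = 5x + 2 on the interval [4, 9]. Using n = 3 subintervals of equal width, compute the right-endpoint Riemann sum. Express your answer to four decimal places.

Δx = (9 − 4)/3 = 5/3.
Right endpoints: 17/3, 22/3, 9.
r(17/3) = 91/3, r(22/3) = 116/3, r(9) = 47.
Sum = Δx · [r(17/3) + r(22/3) + r(9)].
Sum ≈ 193.3333.

193.3333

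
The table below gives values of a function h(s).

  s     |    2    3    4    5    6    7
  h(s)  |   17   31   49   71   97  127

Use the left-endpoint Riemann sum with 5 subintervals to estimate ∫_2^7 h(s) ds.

Δs = 1.
Sum = 1·[17 + 31 + 49 + 71 + 97] = 265.

265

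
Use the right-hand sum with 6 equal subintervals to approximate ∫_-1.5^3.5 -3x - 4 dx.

Δx = (3.5 − (-1.5))/6 = 5/6.
Right endpoints: -2/3, 1/6, 1, 11/6, 8/3, 3.5.
f(-2/3) = -2, f(1/6) = -4.5, f(1) = -7, f(11/6) = -9.5, f(8/3) = -12, f(3.5) = -14.5.
Sum = Δx · [f(-2/3) + f(1/6) + f(1) + ...].
Sum = -41.25.

-41.25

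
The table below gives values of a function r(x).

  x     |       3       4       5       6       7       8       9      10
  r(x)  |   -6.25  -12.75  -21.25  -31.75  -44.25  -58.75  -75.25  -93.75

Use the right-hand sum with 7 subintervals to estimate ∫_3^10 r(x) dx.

Δx = 1.
Sum = 1·[(-12.75) + (-21.25) + (-31.75) + (-44.25) + (-58.75) + (-75.25) + (-93.75)] = -337.75.

-337.75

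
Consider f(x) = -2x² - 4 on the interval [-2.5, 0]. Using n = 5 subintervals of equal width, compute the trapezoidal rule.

Δx = (0 − (-2.5))/5 = 0.5.
f(-2.5) = -16.5, f(-2) = -12, f(-1.5) = -8.5, f(-1) = -6, f(-0.5) = -4.5, f(0) = -4.
T_5 = (Δx/2)·[f(x_0) + 2f(x_1) + ... + 2f(x_{4}) + f(x_5)].
Sum = -20.625.

-20.625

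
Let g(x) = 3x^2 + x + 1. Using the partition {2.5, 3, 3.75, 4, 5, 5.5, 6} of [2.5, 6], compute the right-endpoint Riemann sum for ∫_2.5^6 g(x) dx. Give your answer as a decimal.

Subinterval widths: 0.5, 0.75, 0.25, 1, 0.5, 0.5.
Right endpoints: 3, 3.75, 4, 5, 5.5, 6.
g(3) = 31, g(3.75) = 46.9375, g(4) = 53, g(5) = 81, g(5.5) = 97.25, g(6) = 115.
Sum = Σ Δx_i · g(x_i).
Sum = 251.078125.

251.078125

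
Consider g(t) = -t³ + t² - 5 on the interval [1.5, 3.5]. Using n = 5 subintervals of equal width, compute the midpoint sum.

Δt = (3.5 − 1.5)/5 = 0.4.
Midpoints: 1.7, 2.1, 2.5, 2.9, 3.3.
g(1.7) = -7.023, g(2.1) = -9.851, g(2.5) = -14.375, g(2.9) = -20.979, g(3.3) = -30.047.
Sum = Δt · [g(1.7) + g(2.1) + g(2.5) + g(2.9) + g(3.3)].
Sum = -32.91.

-32.91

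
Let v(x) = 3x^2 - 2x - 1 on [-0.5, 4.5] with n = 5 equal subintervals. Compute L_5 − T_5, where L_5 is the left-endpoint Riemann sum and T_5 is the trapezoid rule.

-25

L_5 = 43.75.
T_5 = 68.75.
L_5 − T_5 = -25.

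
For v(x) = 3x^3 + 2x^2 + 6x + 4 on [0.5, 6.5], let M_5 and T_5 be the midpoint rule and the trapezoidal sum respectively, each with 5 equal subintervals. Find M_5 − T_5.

-72.36

M_5 = 1647.63.
T_5 = 1719.99.
M_5 − T_5 = -72.36.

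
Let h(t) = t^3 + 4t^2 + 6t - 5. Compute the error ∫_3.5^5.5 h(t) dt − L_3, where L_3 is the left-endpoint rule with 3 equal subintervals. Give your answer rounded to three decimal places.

66.574

Exact integral: ∫_3.5^5.5 h(t) dt ≈ 399.91667.
L_3 ≈ 333.34259.
Error ≈ 399.91667 − 333.34259 ≈ 66.574.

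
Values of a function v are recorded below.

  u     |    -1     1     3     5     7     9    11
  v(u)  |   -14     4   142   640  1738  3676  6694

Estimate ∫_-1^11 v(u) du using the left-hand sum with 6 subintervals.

12372

Δu = 2.
Sum = 2·[(-14) + 4 + 142 + 640 + 1738 + 3676] = 12372.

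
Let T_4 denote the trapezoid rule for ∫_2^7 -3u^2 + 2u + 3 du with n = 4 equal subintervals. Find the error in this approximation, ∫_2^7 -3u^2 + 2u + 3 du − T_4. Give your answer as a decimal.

3.90625

Exact integral: ∫_2^7 f(u) du = -275.
T_4 = -278.90625.
Error = -275 − (-278.90625) = 3.90625.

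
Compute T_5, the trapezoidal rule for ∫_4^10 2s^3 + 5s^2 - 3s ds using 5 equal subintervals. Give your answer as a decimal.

Δs = (10 − 4)/5 = 1.2.
f(4) = 196, f(5.2) = 400.816, f(6.4) = 709.888, f(7.6) = 1143.952, f(8.8) = 1723.744, f(10) = 2470.
T_5 = (Δs/2)·[f(s_0) + 2f(s_1) + ... + 2f(s_{4}) + f(s_5)].
Sum = 6373.68.

6373.68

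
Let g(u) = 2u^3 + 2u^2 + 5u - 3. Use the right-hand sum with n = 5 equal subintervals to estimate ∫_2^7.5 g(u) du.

2525.765

Δu = (7.5 − 2)/5 = 1.1.
Right endpoints: 3.1, 4.2, 5.3, 6.4, 7.5.
g(3.1) = 91.302, g(4.2) = 201.456, g(5.3) = 377.434, g(6.4) = 635.208, g(7.5) = 990.75.
Sum = Δu · [g(3.1) + g(4.2) + g(5.3) + g(6.4) + g(7.5)].
Sum = 2525.765.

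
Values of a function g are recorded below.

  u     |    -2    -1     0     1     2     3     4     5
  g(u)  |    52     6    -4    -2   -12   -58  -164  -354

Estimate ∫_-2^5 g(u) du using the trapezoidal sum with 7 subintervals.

Δu = 1.
T_7 = (1/2)·[52 + 2·6 + 2·(-4) + 2·(-2) + 2·(-12) + 2·(-58) + 2·(-164) + (-354)] = -385.

-385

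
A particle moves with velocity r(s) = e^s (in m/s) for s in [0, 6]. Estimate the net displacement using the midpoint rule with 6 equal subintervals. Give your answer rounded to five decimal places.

386.13742

Δs = (6 − 0)/6 = 1.
Midpoints: 0.5, 1.5, 2.5, 3.5, 4.5, 5.5.
r(0.5) ≈ 1.64872, r(1.5) ≈ 4.48169, r(2.5) ≈ 12.18249, r(3.5) ≈ 33.11545, r(4.5) ≈ 90.01713, r(5.5) ≈ 244.69193.
Sum = Δs · [r(0.5) + r(1.5) + r(2.5) + ...].
Sum ≈ 386.13742.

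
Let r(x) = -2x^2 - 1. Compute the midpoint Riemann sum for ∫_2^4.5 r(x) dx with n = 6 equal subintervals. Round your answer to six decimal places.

-57.844329

Δx = (4.5 − 2)/6 = 5/12.
Midpoints: 53/24, 2.625, 73/24, 83/24, 3.875, 103/24.
r(53/24) = -3097/288, r(2.625) = -14.78125, r(73/24) = -5617/288, r(83/24) = -7177/288, r(3.875) = -31.03125, r(103/24) = -10897/288.
Sum = Δx · [r(53/24) + r(2.625) + r(73/24) + ...].
Sum ≈ -57.844329.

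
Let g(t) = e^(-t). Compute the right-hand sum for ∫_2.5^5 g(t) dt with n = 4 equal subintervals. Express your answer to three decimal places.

0.054

Δt = (5 − 2.5)/4 = 0.625.
Right endpoints: 3.125, 3.75, 4.375, 5.
g(3.125) ≈ 0.044, g(3.75) ≈ 0.024, g(4.375) ≈ 0.013, g(5) ≈ 0.007.
Sum = Δt · [g(3.125) + g(3.75) + g(4.375) + g(5)].
Sum ≈ 0.054.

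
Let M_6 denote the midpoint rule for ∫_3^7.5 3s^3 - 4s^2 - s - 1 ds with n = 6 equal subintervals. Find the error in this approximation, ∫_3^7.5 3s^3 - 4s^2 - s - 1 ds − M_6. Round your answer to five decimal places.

Exact integral: ∫_3^7.5 f(s) ds = 1757.671875.
M_6 ≈ 1748.5488281.
Error ≈ 1757.671875 − 1748.5488281 ≈ 9.12305.

9.12305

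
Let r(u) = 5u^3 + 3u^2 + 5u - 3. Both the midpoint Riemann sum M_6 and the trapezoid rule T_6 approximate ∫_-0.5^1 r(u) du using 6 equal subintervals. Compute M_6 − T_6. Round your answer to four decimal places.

-0.1582

M_6 ≈ -0.380859.
T_6 = -0.22265625.
M_6 − T_6 ≈ -0.1582.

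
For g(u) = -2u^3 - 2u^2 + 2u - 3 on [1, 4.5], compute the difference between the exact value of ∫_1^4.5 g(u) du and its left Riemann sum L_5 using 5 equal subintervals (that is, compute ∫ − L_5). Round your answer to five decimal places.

Exact integral: ∫_1^4.5 g(u) du ≈ -255.8645833.
L_5 = -187.04.
Error ≈ -255.8645833 − (-187.04) ≈ -68.82458.

-68.82458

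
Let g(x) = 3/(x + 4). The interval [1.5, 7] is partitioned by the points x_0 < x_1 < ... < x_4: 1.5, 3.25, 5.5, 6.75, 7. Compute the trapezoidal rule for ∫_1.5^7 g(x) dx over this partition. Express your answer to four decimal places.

Subinterval widths: 1.75, 2.25, 1.25, 0.25.
g(1.5) = 6/11, g(3.25) = 12/29, g(5.5) = 6/19, g(6.75) = 12/43, g(7) = 3/11.
On each subinterval the trapezoid contributes (Δx_i/2)·[g(x_{i-1}) + g(x_i)].
Sum ≈ 2.1009.

2.1009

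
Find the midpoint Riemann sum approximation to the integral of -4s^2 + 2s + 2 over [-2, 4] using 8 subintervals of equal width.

Δs = (4 − (-2))/8 = 0.75.
Midpoints: -1.625, -0.875, -0.125, 0.625, 1.375, 2.125, 2.875, 3.625.
f(-1.625) = -11.8125, f(-0.875) = -2.8125, f(-0.125) = 1.6875, f(0.625) = 1.6875, f(1.375) = -2.8125, f(2.125) = -11.8125, f(2.875) = -25.3125, f(3.625) = -43.3125.
Sum = Δs · [f(-1.625) + f(-0.875) + f(-0.125) + ...].
Sum = -70.875.

-70.875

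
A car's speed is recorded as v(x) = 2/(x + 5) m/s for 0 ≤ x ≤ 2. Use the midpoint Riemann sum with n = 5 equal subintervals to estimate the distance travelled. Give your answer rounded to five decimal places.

Δx = (2 − 0)/5 = 0.4.
Midpoints: 0.2, 0.6, 1, 1.4, 1.8.
v(0.2) = 5/13, v(0.6) = 5/14, v(1) = 1/3, v(1.4) = 0.3125, v(1.8) = 5/17.
Sum = Δx · [v(0.2) + v(0.6) + v(1) + v(1.4) + v(1.8)].
Sum ≈ 0.67268.

0.67268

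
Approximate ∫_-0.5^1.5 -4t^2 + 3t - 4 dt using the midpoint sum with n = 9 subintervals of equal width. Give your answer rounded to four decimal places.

Δt = (1.5 − (-0.5))/9 = 2/9.
Midpoints: -7/18, -1/6, 1/18, 5/18, 0.5, 13/18, 17/18, 7/6, 25/18.
f(-7/18) = -935/162, f(-1/6) = -83/18, f(1/18) = -623/162, f(5/18) = -563/162, f(0.5) = -3.5, f(13/18) = -635/162, f(17/18) = -767/162, f(7/6) = -107/18, f(25/18) = -1223/162.
Sum = Δt · [f(-7/18) + f(-1/6) + f(1/18) + ...].
Sum ≈ -9.6337.

-9.6337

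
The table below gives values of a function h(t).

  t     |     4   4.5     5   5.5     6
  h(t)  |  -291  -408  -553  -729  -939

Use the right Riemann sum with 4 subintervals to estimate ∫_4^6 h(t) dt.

Δt = 0.5.
Sum = 0.5·[(-408) + (-553) + (-729) + (-939)] = -1314.5.

-1314.5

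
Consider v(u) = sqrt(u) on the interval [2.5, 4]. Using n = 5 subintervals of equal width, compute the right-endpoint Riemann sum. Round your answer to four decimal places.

Δu = (4 − 2.5)/5 = 0.3.
Right endpoints: 2.8, 3.1, 3.4, 3.7, 4.
v(2.8) ≈ 1.6733, v(3.1) ≈ 1.7607, v(3.4) ≈ 1.8439, v(3.7) ≈ 1.9235, v(4) ≈ 2.0000.
Sum = Δu · [v(2.8) + v(3.1) + v(3.4) + v(3.7) + v(4)].
Sum ≈ 2.7604.

2.7604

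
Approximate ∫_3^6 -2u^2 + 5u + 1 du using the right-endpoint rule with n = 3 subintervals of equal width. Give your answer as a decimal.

Δu = (6 − 3)/3 = 1.
Right endpoints: 4, 5, 6.
f(4) = -11, f(5) = -24, f(6) = -41.
Sum = Δu · [f(4) + f(5) + f(6)].
Sum = -76.

-76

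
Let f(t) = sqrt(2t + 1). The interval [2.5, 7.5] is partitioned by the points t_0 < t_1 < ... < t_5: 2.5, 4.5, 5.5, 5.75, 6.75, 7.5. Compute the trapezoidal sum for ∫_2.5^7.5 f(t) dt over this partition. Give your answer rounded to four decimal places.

Subinterval widths: 2, 1, 0.25, 1, 0.75.
f(2.5) ≈ 2.4495, f(4.5) ≈ 3.1623, f(5.5) ≈ 3.4641, f(5.75) ≈ 3.5355, f(6.75) ≈ 3.8079, f(7.5) ≈ 4.0000.
On each subinterval the trapezoid contributes (Δt_i/2)·[f(t_{i-1}) + f(t_i)].
Sum ≈ 16.3996.

16.3996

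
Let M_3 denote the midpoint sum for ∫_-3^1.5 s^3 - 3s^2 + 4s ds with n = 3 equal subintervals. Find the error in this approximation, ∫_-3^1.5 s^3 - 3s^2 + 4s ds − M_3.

-4.4296875

Exact integral: ∫_-3^1.5 f(s) ds = -62.859375.
M_3 = -58.4296875.
Error = -62.859375 − (-58.4296875) = -4.4296875.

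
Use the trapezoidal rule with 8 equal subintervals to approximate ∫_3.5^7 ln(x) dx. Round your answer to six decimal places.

5.734424

Δx = (7 − 3.5)/8 = 0.4375.
f(3.5) ≈ 1.252763, f(3.9375) ≈ 1.370546, f(4.375) ≈ 1.475907, f(4.8125) ≈ 1.571217, f(5.25) ≈ 1.658228, f(5.6875) ≈ 1.738271, f(6.125) ≈ 1.812379, f(6.5625) ≈ 1.881372, f(7) ≈ 1.945910.
T_8 = (Δx/2)·[f(x_0) + 2f(x_1) + ... + 2f(x_{7}) + f(x_8)].
Sum ≈ 5.734424.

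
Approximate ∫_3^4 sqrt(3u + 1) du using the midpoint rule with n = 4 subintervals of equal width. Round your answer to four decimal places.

3.3889

Δu = (4 − 3)/4 = 0.25.
Midpoints: 3.125, 3.375, 3.625, 3.875.
f(3.125) ≈ 3.2210, f(3.375) ≈ 3.3354, f(3.625) ≈ 3.4460, f(3.875) ≈ 3.5532.
Sum = Δu · [f(3.125) + f(3.375) + f(3.625) + f(3.875)].
Sum ≈ 3.3889.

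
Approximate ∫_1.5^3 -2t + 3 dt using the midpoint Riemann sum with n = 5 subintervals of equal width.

-2.25

Δt = (3 − 1.5)/5 = 0.3.
Midpoints: 1.65, 1.95, 2.25, 2.55, 2.85.
f(1.65) = -0.3, f(1.95) = -0.9, f(2.25) = -1.5, f(2.55) = -2.1, f(2.85) = -2.7.
Sum = Δt · [f(1.65) + f(1.95) + f(2.25) + f(2.55) + f(2.85)].
Sum = -2.25.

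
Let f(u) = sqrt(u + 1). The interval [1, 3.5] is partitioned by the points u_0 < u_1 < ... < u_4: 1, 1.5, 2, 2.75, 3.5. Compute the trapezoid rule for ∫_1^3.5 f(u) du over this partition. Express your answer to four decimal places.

4.4745

Subinterval widths: 0.5, 0.5, 0.75, 0.75.
f(1) ≈ 1.4142, f(1.5) ≈ 1.5811, f(2) ≈ 1.7321, f(2.75) ≈ 1.9365, f(3.5) ≈ 2.1213.
On each subinterval the trapezoid contributes (Δu_i/2)·[f(u_{i-1}) + f(u_i)].
Sum ≈ 4.4745.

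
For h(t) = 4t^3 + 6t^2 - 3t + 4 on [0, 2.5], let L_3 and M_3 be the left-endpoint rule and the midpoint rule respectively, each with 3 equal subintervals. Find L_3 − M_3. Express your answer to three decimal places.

L_3 ≈ 38.47222.
M_3 ≈ 67.89931.
L_3 − M_3 ≈ -29.427.

-29.427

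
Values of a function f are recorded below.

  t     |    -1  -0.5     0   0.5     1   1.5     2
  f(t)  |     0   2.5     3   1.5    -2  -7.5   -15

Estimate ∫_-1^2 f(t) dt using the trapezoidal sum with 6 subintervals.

-5

Δt = 0.5.
T_6 = (0.5/2)·[0 + 2·2.5 + 2·3 + 2·1.5 + 2·(-2) + 2·(-7.5) + (-15)] = -5.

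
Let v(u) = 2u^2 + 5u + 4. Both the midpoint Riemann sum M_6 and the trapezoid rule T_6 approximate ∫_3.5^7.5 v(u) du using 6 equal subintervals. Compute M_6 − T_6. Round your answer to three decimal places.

M_6 ≈ 378.37037.
T_6 ≈ 379.25926.
M_6 − T_6 ≈ -0.889.

-0.889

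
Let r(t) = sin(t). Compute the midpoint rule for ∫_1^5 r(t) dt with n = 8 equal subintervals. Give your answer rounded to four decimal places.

Δt = (5 − 1)/8 = 0.5.
Midpoints: 1.25, 1.75, 2.25, 2.75, 3.25, 3.75, 4.25, 4.75.
r(1.25) ≈ 0.9490, r(1.75) ≈ 0.9840, r(2.25) ≈ 0.7781, r(2.75) ≈ 0.3817, r(3.25) ≈ -0.1082, r(3.75) ≈ -0.5716, r(4.25) ≈ -0.8950, r(4.75) ≈ -0.9993.
Sum = Δt · [r(1.25) + r(1.75) + r(2.25) + ...].
Sum ≈ 0.2593.

0.2593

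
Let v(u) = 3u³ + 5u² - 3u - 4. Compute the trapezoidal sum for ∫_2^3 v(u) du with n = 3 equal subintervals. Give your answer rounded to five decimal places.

Δu = (3 − 2)/3 = 1/3.
v(2) = 34, v(7/3) = 163/3, v(8/3) = 724/9, v(3) = 113.
T_3 = (Δu/2)·[v(u_0) + 2v(u_1) + 2v(u_2) + v(u_3)].
Sum ≈ 69.42593.

69.42593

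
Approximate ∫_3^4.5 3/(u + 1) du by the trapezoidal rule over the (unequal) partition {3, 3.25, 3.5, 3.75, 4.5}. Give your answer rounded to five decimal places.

0.95722

Subinterval widths: 0.25, 0.25, 0.25, 0.75.
f(3) = 0.75, f(3.25) = 12/17, f(3.5) = 2/3, f(3.75) = 12/19, f(4.5) = 6/11.
On each subinterval the trapezoid contributes (Δu_i/2)·[f(u_{i-1}) + f(u_i)].
Sum ≈ 0.95722.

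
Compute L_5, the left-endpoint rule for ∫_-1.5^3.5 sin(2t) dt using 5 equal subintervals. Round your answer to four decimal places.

Δt = (3.5 − (-1.5))/5 = 1.
Left endpoints: -1.5, -0.5, 0.5, 1.5, 2.5.
f(-1.5) ≈ -0.1411, f(-0.5) ≈ -0.8415, f(0.5) ≈ 0.8415, f(1.5) ≈ 0.1411, f(2.5) ≈ -0.9589.
Sum = Δt · [f(-1.5) + f(-0.5) + f(0.5) + f(1.5) + f(2.5)].
Sum ≈ -0.9589.

-0.9589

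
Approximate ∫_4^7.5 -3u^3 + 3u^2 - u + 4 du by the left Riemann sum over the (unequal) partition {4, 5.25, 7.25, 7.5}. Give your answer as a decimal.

-1132.54296875

Subinterval widths: 1.25, 2, 0.25.
Left endpoints: 4, 5.25, 7.25.
f(4) = -144, f(5.25) = -352.671875, f(7.25) = -988.796875.
Sum = Σ Δu_i · f(u_i).
Sum = -1132.54296875.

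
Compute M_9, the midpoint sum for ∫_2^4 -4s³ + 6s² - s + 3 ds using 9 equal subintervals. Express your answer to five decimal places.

Δs = (4 − 2)/9 = 2/9.
Midpoints: 19/9, 7/3, 23/9, 25/9, 3, 29/9, 31/9, 11/3, 35/9.
f(19/9) = -7294/729, f(7/3) = -472/27, f(23/9) = -19778/729, f(25/9) = -28588/729, f(3) = -54, f(29/9) = -52304/729, f(31/9) = -67594/729, f(11/3) = -3164/27, f(35/9) = -105998/729.
Sum = Δs · [f(19/9) + f(7/3) + f(23/9) + ...].
Sum ≈ -127.75309.

-127.75309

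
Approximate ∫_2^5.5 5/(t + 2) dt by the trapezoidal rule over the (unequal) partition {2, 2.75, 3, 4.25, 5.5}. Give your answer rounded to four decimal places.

3.1617

Subinterval widths: 0.75, 0.25, 1.25, 1.25.
f(2) = 1.25, f(2.75) = 20/19, f(3) = 1, f(4.25) = 0.8, f(5.5) = 2/3.
On each subinterval the trapezoid contributes (Δt_i/2)·[f(t_{i-1}) + f(t_i)].
Sum ≈ 3.1617.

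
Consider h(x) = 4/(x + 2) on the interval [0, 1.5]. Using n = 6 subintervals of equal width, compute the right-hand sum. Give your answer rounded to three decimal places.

2.135

Δx = (1.5 − 0)/6 = 0.25.
Right endpoints: 0.25, 0.5, 0.75, 1, 1.25, 1.5.
h(0.25) = 16/9, h(0.5) = 1.6, h(0.75) = 16/11, h(1) = 4/3, h(1.25) = 16/13, h(1.5) = 8/7.
Sum = Δx · [h(0.25) + h(0.5) + h(0.75) + ...].
Sum ≈ 2.135.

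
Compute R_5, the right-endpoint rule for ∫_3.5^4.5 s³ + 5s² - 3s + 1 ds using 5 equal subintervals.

143.055

Δs = (4.5 − 3.5)/5 = 0.2.
Right endpoints: 3.7, 3.9, 4.1, 4.3, 4.5.
f(3.7) = 109.003, f(3.9) = 124.669, f(4.1) = 141.671, f(4.3) = 160.057, f(4.5) = 179.875.
Sum = Δs · [f(3.7) + f(3.9) + f(4.1) + f(4.3) + f(4.5)].
Sum = 143.055.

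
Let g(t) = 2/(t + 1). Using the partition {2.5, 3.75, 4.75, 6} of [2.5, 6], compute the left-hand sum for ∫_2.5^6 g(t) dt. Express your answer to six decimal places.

1.570121

Subinterval widths: 1.25, 1, 1.25.
Left endpoints: 2.5, 3.75, 4.75.
g(2.5) = 4/7, g(3.75) = 8/19, g(4.75) = 8/23.
Sum = Σ Δt_i · g(t_i).
Sum ≈ 1.570121.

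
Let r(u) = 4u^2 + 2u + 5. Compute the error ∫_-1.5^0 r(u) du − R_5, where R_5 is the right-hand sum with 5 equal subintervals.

0.81

Exact integral: ∫_-1.5^0 r(u) du = 9.75.
R_5 = 8.94.
Error = 9.75 − 8.94 = 0.81.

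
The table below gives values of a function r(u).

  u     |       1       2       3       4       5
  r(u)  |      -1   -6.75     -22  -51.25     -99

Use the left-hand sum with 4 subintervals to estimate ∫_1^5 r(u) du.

Δu = 1.
Sum = 1·[(-1) + (-6.75) + (-22) + (-51.25)] = -81.

-81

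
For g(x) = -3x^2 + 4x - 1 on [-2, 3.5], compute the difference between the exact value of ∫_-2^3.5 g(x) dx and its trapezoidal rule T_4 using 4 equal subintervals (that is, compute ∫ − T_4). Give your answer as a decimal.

Exact integral: ∫_-2^3.5 g(x) dx = -39.875.
T_4 = -45.07421875.
Error = -39.875 − (-45.07421875) = 5.19921875.

5.19921875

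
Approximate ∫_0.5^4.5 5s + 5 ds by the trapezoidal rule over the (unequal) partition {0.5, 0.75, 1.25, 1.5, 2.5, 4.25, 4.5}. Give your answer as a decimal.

Subinterval widths: 0.25, 0.5, 0.25, 1, 1.75, 0.25.
f(0.5) = 7.5, f(0.75) = 8.75, f(1.25) = 11.25, f(1.5) = 12.5, f(2.5) = 17.5, f(4.25) = 26.25, f(4.5) = 27.5.
On each subinterval the trapezoid contributes (Δs_i/2)·[f(s_{i-1}) + f(s_i)].
Sum = 70.

70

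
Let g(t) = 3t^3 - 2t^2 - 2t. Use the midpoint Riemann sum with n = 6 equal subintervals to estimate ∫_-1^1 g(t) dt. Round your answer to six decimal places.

-1.296296

Δt = (1 − (-1))/6 = 1/3.
Midpoints: -5/6, -0.5, -1/6, 1/6, 0.5, 5/6.
g(-5/6) = -35/24, g(-0.5) = 0.125, g(-1/6) = 19/72, g(1/6) = -0.375, g(0.5) = -1.125, g(5/6) = -95/72.
Sum = Δt · [g(-5/6) + g(-0.5) + g(-1/6) + ...].
Sum ≈ -1.296296.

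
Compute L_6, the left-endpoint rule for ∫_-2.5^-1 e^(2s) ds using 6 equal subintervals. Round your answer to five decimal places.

Δs = (-1 − (-2.5))/6 = 0.25.
Left endpoints: -2.5, -2.25, -2, -1.75, -1.5, -1.25.
f(-2.5) ≈ 0.00674, f(-2.25) ≈ 0.01111, f(-2) ≈ 0.01832, f(-1.75) ≈ 0.03020, f(-1.5) ≈ 0.04979, f(-1.25) ≈ 0.08208.
Sum = Δs · [f(-2.5) + f(-2.25) + f(-2) + ...].
Sum ≈ 0.04956.

0.04956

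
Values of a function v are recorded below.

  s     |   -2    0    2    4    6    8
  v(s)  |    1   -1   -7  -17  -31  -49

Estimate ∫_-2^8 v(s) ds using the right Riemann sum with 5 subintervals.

-210

Δs = 2.
Sum = 2·[(-1) + (-7) + (-17) + (-31) + (-49)] = -210.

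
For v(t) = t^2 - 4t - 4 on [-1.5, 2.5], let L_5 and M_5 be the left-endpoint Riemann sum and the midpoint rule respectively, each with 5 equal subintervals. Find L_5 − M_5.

L_5 = -12.44.
M_5 = -17.88.
L_5 − M_5 = 5.44.

5.44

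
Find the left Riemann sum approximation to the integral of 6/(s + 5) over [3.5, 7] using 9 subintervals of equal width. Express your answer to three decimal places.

Δs = (7 − 3.5)/9 = 7/18.
Left endpoints: 3.5, 35/9, 77/18, 14/3, 91/18, 49/9, 35/6, 56/9, 119/18.
f(3.5) = 12/17, f(35/9) = 0.675, f(77/18) = 108/167, f(14/3) = 18/29, f(91/18) = 108/181, f(49/9) = 27/47, f(35/6) = 36/65, f(56/9) = 54/101, f(119/18) = 108/209.
Sum = Δs · [f(3.5) + f(35/9) + f(77/18) + ...].
Sum ≈ 2.110.

2.110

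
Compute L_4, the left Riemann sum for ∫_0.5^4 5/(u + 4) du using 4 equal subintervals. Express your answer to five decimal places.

Δu = (4 − 0.5)/4 = 0.875.
Left endpoints: 0.5, 1.375, 2.25, 3.125.
f(0.5) = 10/9, f(1.375) = 40/43, f(2.25) = 0.8, f(3.125) = 40/57.
Sum = Δu · [f(0.5) + f(1.375) + f(2.25) + f(3.125)].
Sum ≈ 3.10021.

3.10021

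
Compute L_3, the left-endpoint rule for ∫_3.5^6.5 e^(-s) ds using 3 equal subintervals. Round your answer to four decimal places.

Δs = (6.5 − 3.5)/3 = 1.
Left endpoints: 3.5, 4.5, 5.5.
f(3.5) ≈ 0.0302, f(4.5) ≈ 0.0111, f(5.5) ≈ 0.0041.
Sum = Δs · [f(3.5) + f(4.5) + f(5.5)].
Sum ≈ 0.0454.

0.0454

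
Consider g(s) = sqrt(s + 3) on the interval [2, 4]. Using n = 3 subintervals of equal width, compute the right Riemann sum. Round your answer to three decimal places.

Δs = (4 − 2)/3 = 2/3.
Right endpoints: 8/3, 10/3, 4.
g(8/3) ≈ 2.380, g(10/3) ≈ 2.517, g(4) ≈ 2.646.
Sum = Δs · [g(8/3) + g(10/3) + g(4)].
Sum ≈ 5.029.

5.029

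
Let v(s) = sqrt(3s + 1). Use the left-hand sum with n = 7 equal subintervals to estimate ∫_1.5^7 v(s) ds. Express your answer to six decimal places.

Δs = (7 − 1.5)/7 = 11/14.
Left endpoints: 1.5, 16/7, 43/14, 27/7, 65/14, 38/7, 87/14.
v(1.5) ≈ 2.345208, v(16/7) ≈ 2.803060, v(43/14) ≈ 3.195980, v(27/7) ≈ 3.545621, v(65/14) ≈ 3.863751, v(38/7) ≈ 4.157609, v(87/14) ≈ 4.432026.
Sum = Δs · [v(1.5) + v(16/7) + v(43/14) + ...].
Sum ≈ 19.126843.

19.126843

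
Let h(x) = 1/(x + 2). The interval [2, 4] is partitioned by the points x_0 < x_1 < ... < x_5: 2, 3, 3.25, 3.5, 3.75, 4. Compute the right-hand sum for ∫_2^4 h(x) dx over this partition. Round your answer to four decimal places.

0.3782

Subinterval widths: 1, 0.25, 0.25, 0.25, 0.25.
Right endpoints: 3, 3.25, 3.5, 3.75, 4.
h(3) = 0.2, h(3.25) = 4/21, h(3.5) = 2/11, h(3.75) = 4/23, h(4) = 1/6.
Sum = Σ Δx_i · h(x_i).
Sum ≈ 0.3782.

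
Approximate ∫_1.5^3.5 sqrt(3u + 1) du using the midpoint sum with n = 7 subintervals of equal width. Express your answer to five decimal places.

5.80062

Δu = (3.5 − 1.5)/7 = 2/7.
Midpoints: 23/14, 27/14, 31/14, 2.5, 39/14, 43/14, 47/14.
f(23/14) ≈ 2.43487, f(27/14) ≈ 2.60494, f(31/14) ≈ 2.76457, f(2.5) ≈ 2.91548, f(39/14) ≈ 3.05894, f(43/14) ≈ 3.19598, f(47/14) ≈ 3.32738.
Sum = Δu · [f(23/14) + f(27/14) + f(31/14) + ...].
Sum ≈ 5.80062.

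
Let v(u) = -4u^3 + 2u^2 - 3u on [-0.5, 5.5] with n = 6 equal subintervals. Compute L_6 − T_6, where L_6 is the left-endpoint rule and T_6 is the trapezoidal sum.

312

L_6 = -565.
T_6 = -877.
L_6 − T_6 = 312.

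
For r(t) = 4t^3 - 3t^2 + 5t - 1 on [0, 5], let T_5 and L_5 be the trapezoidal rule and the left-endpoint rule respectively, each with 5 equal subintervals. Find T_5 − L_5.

225

T_5 = 580.
L_5 = 355.
T_5 − L_5 = 225.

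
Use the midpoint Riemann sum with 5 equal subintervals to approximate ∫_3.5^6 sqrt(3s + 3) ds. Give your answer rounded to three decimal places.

10.363

Δs = (6 − 3.5)/5 = 0.5.
Midpoints: 3.75, 4.25, 4.75, 5.25, 5.75.
f(3.75) ≈ 3.775, f(4.25) ≈ 3.969, f(4.75) ≈ 4.153, f(5.25) ≈ 4.330, f(5.75) ≈ 4.500.
Sum = Δs · [f(3.75) + f(4.25) + f(4.75) + f(5.25) + f(5.75)].
Sum ≈ 10.363.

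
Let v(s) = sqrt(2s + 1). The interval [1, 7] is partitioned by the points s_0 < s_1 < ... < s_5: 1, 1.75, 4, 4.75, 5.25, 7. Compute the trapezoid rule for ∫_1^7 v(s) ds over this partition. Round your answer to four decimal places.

Subinterval widths: 0.75, 2.25, 0.75, 0.5, 1.75.
v(1) ≈ 1.7321, v(1.75) ≈ 2.1213, v(4) ≈ 3.0000, v(4.75) ≈ 3.2404, v(5.25) ≈ 3.3912, v(7) ≈ 3.8730.
On each subinterval the trapezoid contributes (Δs_i/2)·[v(s_{i-1}) + v(s_i)].
Sum ≈ 17.5607.

17.5607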